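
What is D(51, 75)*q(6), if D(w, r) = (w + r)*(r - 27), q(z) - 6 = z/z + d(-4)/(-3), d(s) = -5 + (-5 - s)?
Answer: 54432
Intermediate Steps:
d(s) = -10 - s
q(z) = 9 (q(z) = 6 + (z/z + (-10 - 1*(-4))/(-3)) = 6 + (1 + (-10 + 4)*(-1/3)) = 6 + (1 - 6*(-1/3)) = 6 + (1 + 2) = 6 + 3 = 9)
D(w, r) = (-27 + r)*(r + w) (D(w, r) = (r + w)*(-27 + r) = (-27 + r)*(r + w))
D(51, 75)*q(6) = (75**2 - 27*75 - 27*51 + 75*51)*9 = (5625 - 2025 - 1377 + 3825)*9 = 6048*9 = 54432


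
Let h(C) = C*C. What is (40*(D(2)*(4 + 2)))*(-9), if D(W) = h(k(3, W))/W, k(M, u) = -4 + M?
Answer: -1080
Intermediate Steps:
h(C) = C²
D(W) = 1/W (D(W) = (-4 + 3)²/W = (-1)²/W = 1/W)
(40*(D(2)*(4 + 2)))*(-9) = (40*((4 + 2)/2))*(-9) = (40*((½)*6))*(-9) = (40*3)*(-9) = 120*(-9) = -1080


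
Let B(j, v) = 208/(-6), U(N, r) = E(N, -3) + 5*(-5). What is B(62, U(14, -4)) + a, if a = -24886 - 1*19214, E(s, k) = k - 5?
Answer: -132404/3 ≈ -44135.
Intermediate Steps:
E(s, k) = -5 + k
U(N, r) = -33 (U(N, r) = (-5 - 3) + 5*(-5) = -8 - 25 = -33)
a = -44100 (a = -24886 - 19214 = -44100)
B(j, v) = -104/3 (B(j, v) = 208*(-⅙) = -104/3)
B(62, U(14, -4)) + a = -104/3 - 44100 = -132404/3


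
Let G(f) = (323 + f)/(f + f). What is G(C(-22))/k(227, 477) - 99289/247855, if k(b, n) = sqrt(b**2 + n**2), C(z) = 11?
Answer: -99289/247855 + 167*sqrt(279058)/3069638 ≈ -0.37185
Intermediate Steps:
G(f) = (323 + f)/(2*f) (G(f) = (323 + f)/((2*f)) = (323 + f)*(1/(2*f)) = (323 + f)/(2*f))
G(C(-22))/k(227, 477) - 99289/247855 = ((1/2)*(323 + 11)/11)/(sqrt(227**2 + 477**2)) - 99289/247855 = ((1/2)*(1/11)*334)/(sqrt(51529 + 227529)) - 99289*1/247855 = 167/(11*(sqrt(279058))) - 99289/247855 = 167*(sqrt(279058)/279058)/11 - 99289/247855 = 167*sqrt(279058)/3069638 - 99289/247855 = -99289/247855 + 167*sqrt(279058)/3069638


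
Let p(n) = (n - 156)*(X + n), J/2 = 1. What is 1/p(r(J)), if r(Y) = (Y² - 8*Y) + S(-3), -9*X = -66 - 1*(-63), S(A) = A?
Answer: 1/2508 ≈ 0.00039872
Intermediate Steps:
J = 2 (J = 2*1 = 2)
X = ⅓ (X = -(-66 - 1*(-63))/9 = -(-66 + 63)/9 = -⅑*(-3) = ⅓ ≈ 0.33333)
r(Y) = -3 + Y² - 8*Y (r(Y) = (Y² - 8*Y) - 3 = -3 + Y² - 8*Y)
p(n) = (-156 + n)*(⅓ + n) (p(n) = (n - 156)*(⅓ + n) = (-156 + n)*(⅓ + n))
1/p(r(J)) = 1/(-52 + (-3 + 2² - 8*2)² - 467*(-3 + 2² - 8*2)/3) = 1/(-52 + (-3 + 4 - 16)² - 467*(-3 + 4 - 16)/3) = 1/(-52 + (-15)² - 467/3*(-15)) = 1/(-52 + 225 + 2335) = 1/2508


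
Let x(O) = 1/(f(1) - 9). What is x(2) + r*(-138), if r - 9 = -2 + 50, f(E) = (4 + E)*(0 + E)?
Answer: -31465/4 ≈ -7866.3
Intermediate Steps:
f(E) = E*(4 + E) (f(E) = (4 + E)*E = E*(4 + E))
r = 57 (r = 9 + (-2 + 50) = 9 + 48 = 57)
x(O) = -1/4 (x(O) = 1/(1*(4 + 1) - 9) = 1/(1*5 - 9) = 1/(5 - 9) = 1/(-4) = -1/4)
x(2) + r*(-138) = -1/4 + 57*(-138) = -1/4 - 7866 = -31465/4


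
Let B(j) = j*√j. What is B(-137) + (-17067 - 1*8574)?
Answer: -25641 - 137*I*√137 ≈ -25641.0 - 1603.5*I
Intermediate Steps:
B(j) = j^(3/2)
B(-137) + (-17067 - 1*8574) = (-137)^(3/2) + (-17067 - 1*8574) = -137*I*√137 + (-17067 - 8574) = -137*I*√137 - 25641 = -25641 - 137*I*√137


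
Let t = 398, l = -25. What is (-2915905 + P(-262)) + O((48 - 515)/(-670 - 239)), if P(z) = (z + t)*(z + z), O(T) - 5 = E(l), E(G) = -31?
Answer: -2987195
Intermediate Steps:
O(T) = -26 (O(T) = 5 - 31 = -26)
P(z) = 2*z*(398 + z) (P(z) = (z + 398)*(z + z) = (398 + z)*(2*z) = 2*z*(398 + z))
(-2915905 + P(-262)) + O((48 - 515)/(-670 - 239)) = (-2915905 + 2*(-262)*(398 - 262)) - 26 = (-2915905 + 2*(-262)*136) - 26 = (-2915905 - 71264) - 26 = -2987169 - 26 = -2987195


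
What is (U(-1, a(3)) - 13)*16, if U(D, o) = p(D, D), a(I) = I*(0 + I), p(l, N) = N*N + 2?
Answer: -160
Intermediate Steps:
p(l, N) = 2 + N² (p(l, N) = N² + 2 = 2 + N²)
a(I) = I² (a(I) = I*I = I²)
U(D, o) = 2 + D²
(U(-1, a(3)) - 13)*16 = ((2 + (-1)²) - 13)*16 = ((2 + 1) - 13)*16 = (3 - 13)*16 = -10*16 = -160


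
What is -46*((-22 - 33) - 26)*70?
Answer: 260820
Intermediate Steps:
-46*((-22 - 33) - 26)*70 = -46*(-55 - 26)*70 = -46*(-81)*70 = 3726*70 = 260820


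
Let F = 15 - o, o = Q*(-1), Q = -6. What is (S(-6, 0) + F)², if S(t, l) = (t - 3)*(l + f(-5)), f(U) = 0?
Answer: 81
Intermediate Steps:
S(t, l) = l*(-3 + t) (S(t, l) = (t - 3)*(l + 0) = (-3 + t)*l = l*(-3 + t))
o = 6 (o = -6*(-1) = 6)
F = 9 (F = 15 - 1*6 = 15 - 6 = 9)
(S(-6, 0) + F)² = (0*(-3 - 6) + 9)² = (0*(-9) + 9)² = (0 + 9)² = 9² = 81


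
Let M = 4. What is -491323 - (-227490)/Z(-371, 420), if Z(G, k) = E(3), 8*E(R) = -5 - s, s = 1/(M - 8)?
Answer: -16614817/19 ≈ -8.7446e+5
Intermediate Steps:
s = -¼ (s = 1/(4 - 8) = 1/(-4) = -¼ ≈ -0.25000)
E(R) = -19/32 (E(R) = (-5 - 1*(-¼))/8 = (-5 + ¼)/8 = (⅛)*(-19/4) = -19/32)
Z(G, k) = -19/32
-491323 - (-227490)/Z(-371, 420) = -491323 - (-227490)/(-19/32) = -491323 - (-227490)*(-32)/19 = -491323 - 1*7279680/19 = -491323 - 7279680/19 = -16614817/19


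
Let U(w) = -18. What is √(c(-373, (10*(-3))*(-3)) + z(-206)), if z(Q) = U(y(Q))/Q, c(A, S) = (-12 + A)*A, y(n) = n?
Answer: 2*√380876593/103 ≈ 378.95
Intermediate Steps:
c(A, S) = A*(-12 + A)
z(Q) = -18/Q
√(c(-373, (10*(-3))*(-3)) + z(-206)) = √(-373*(-12 - 373) - 18/(-206)) = √(-373*(-385) - 18*(-1/206)) = √(143605 + 9/103) = √(14791324/103) = 2*√380876593/103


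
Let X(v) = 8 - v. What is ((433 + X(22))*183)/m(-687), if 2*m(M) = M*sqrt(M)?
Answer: 51118*I*sqrt(687)/157323 ≈ 8.5165*I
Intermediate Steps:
m(M) = M**(3/2)/2 (m(M) = (M*sqrt(M))/2 = M**(3/2)/2)
((433 + X(22))*183)/m(-687) = ((433 + (8 - 1*22))*183)/(((-687)**(3/2)/2)) = ((433 + (8 - 22))*183)/(((-687*I*sqrt(687))/2)) = ((433 - 14)*183)/((-687*I*sqrt(687)/2)) = (419*183)*(2*I*sqrt(687)/471969) = 76677*(2*I*sqrt(687)/471969) = 51118*I*sqrt(687)/157323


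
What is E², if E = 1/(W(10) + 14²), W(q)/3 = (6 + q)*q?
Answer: 1/456976 ≈ 2.1883e-6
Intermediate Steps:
W(q) = 3*q*(6 + q) (W(q) = 3*((6 + q)*q) = 3*(q*(6 + q)) = 3*q*(6 + q))
E = 1/676 (E = 1/(3*10*(6 + 10) + 14²) = 1/(3*10*16 + 196) = 1/(480 + 196) = 1/676 ≈ 0.0014793)
E² = (1/676)² = 1/456976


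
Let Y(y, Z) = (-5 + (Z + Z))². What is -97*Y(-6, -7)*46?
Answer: -1610782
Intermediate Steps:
Y(y, Z) = (-5 + 2*Z)²
-97*Y(-6, -7)*46 = -97*(-5 + 2*(-7))²*46 = -97*(-5 - 14)²*46 = -97*(-19)²*46 = -97*361*46 = -35017*46 = -1610782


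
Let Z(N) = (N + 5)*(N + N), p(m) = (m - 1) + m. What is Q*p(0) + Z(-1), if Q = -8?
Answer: 0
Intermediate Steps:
p(m) = -1 + 2*m (p(m) = (-1 + m) + m = -1 + 2*m)
Z(N) = 2*N*(5 + N) (Z(N) = (5 + N)*(2*N) = 2*N*(5 + N))
Q*p(0) + Z(-1) = -8*(-1 + 2*0) + 2*(-1)*(5 - 1) = -8*(-1 + 0) + 2*(-1)*4 = -8*(-1) - 8 = 8 - 8 = 0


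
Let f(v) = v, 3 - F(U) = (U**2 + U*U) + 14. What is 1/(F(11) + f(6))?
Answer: -1/247 ≈ -0.0040486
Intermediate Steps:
F(U) = -11 - 2*U**2 (F(U) = 3 - ((U**2 + U*U) + 14) = 3 - ((U**2 + U**2) + 14) = 3 - (2*U**2 + 14) = 3 - (14 + 2*U**2) = 3 + (-14 - 2*U**2) = -11 - 2*U**2)
1/(F(11) + f(6)) = 1/((-11 - 2*11**2) + 6) = 1/((-11 - 2*121) + 6) = 1/((-11 - 242) + 6) = 1/(-253 + 6) = 1/(-247) = -1/247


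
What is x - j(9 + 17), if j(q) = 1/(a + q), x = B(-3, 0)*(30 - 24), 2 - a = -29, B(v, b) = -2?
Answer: -685/57 ≈ -12.018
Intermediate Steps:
a = 31 (a = 2 - 1*(-29) = 2 + 29 = 31)
x = -12 (x = -2*(30 - 24) = -2*6 = -12)
j(q) = 1/(31 + q)
x - j(9 + 17) = -12 - 1/(31 + (9 + 17)) = -12 - 1/(31 + 26) = -12 - 1/57 = -685/57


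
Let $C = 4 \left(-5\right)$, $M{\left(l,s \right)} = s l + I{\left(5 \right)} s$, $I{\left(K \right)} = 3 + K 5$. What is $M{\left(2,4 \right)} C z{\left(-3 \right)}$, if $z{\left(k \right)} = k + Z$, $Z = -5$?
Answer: $19200$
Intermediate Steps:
$I{\left(K \right)} = 3 + 5 K$
$M{\left(l,s \right)} = 28 s + l s$ ($M{\left(l,s \right)} = s l + \left(3 + 5 \cdot 5\right) s = l s + \left(3 + 25\right) s = l s + 28 s = 28 s + l s$)
$C = -20$
$z{\left(k \right)} = -5 + k$ ($z{\left(k \right)} = k - 5 = -5 + k$)
$M{\left(2,4 \right)} C z{\left(-3 \right)} = 4 \left(28 + 2\right) \left(-20\right) \left(-5 - 3\right) = 4 \cdot 30 \left(-20\right) \left(-8\right) = 120 \left(-20\right) \left(-8\right) = \left(-2400\right) \left(-8\right) = 19200$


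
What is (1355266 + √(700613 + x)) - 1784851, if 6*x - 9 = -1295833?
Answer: -429585 + √4361781/3 ≈ -4.2889e+5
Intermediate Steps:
x = -647912/3 (x = 3/2 + (⅙)*(-1295833) = 3/2 - 1295833/6 = -647912/3 ≈ -2.1597e+5)
(1355266 + √(700613 + x)) - 1784851 = (1355266 + √(700613 - 647912/3)) - 1784851 = (1355266 + √(1453927/3)) - 1784851 = (1355266 + √4361781/3) - 1784851 = -429585 + √4361781/3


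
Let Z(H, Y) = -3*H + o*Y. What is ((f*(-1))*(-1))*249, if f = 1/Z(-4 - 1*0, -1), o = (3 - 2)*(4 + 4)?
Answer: 249/4 ≈ 62.250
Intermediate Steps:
o = 8 (o = 1*8 = 8)
Z(H, Y) = -3*H + 8*Y
f = ¼ (f = 1/(-3*(-4 - 1*0) + 8*(-1)) = 1/(-3*(-4 + 0) - 8) = 1/(-3*(-4) - 8) = 1/(12 - 8) = 1/4 = ¼ ≈ 0.25000)
((f*(-1))*(-1))*249 = (((¼)*(-1))*(-1))*249 = -¼*(-1)*249 = (¼)*249 = 249/4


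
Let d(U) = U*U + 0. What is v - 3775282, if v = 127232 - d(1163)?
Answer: -5000619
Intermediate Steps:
d(U) = U**2 (d(U) = U**2 + 0 = U**2)
v = -1225337 (v = 127232 - 1*1163**2 = 127232 - 1*1352569 = 127232 - 1352569 = -1225337)
v - 3775282 = -1225337 - 3775282 = -5000619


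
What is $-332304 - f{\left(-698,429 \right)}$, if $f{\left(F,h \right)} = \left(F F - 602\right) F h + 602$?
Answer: $145708743178$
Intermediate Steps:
$f{\left(F,h \right)} = 602 + F h \left(-602 + F^{2}\right)$ ($f{\left(F,h \right)} = \left(F^{2} - 602\right) F h + 602 = \left(-602 + F^{2}\right) F h + 602 = F \left(-602 + F^{2}\right) h + 602 = F h \left(-602 + F^{2}\right) + 602 = 602 + F h \left(-602 + F^{2}\right)$)
$-332304 - f{\left(-698,429 \right)} = -332304 - \left(602 + 429 \left(-698\right)^{3} - \left(-420196\right) 429\right) = -332304 - \left(602 + 429 \left(-340068392\right) + 180264084\right) = -332304 - \left(602 - 145889340168 + 180264084\right) = -332304 - -145709075482 = -332304 + 145709075482 = 145708743178$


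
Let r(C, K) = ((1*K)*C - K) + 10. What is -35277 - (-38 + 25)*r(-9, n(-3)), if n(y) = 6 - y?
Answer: -36317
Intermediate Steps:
r(C, K) = 10 - K + C*K (r(C, K) = (K*C - K) + 10 = (C*K - K) + 10 = (-K + C*K) + 10 = 10 - K + C*K)
-35277 - (-38 + 25)*r(-9, n(-3)) = -35277 - (-38 + 25)*(10 - (6 - 1*(-3)) - 9*(6 - 1*(-3))) = -35277 - (-13)*(10 - (6 + 3) - 9*(6 + 3)) = -35277 - (-13)*(10 - 1*9 - 9*9) = -35277 - (-13)*(10 - 9 - 81) = -35277 - (-13)*(-80) = -35277 - 1*1040 = -35277 - 1040 = -36317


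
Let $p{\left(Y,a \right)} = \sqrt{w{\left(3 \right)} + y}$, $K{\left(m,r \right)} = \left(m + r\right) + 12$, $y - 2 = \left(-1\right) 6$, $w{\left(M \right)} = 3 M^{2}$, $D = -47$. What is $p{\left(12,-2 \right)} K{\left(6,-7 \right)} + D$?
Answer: $-47 + 11 \sqrt{23} \approx 5.7542$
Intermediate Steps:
$y = -4$ ($y = 2 - 6 = -4$)
$K{\left(m,r \right)} = 12 + m + r$
$p{\left(Y,a \right)} = \sqrt{23}$ ($p{\left(Y,a \right)} = \sqrt{3 \cdot 3^{2} - 4} = \sqrt{3 \cdot 9 - 4} = \sqrt{27 - 4} = \sqrt{23}$)
$p{\left(12,-2 \right)} K{\left(6,-7 \right)} + D = \sqrt{23} \left(12 + 6 - 7\right) - 47 = \sqrt{23} \cdot 11 - 47 = 11 \sqrt{23} - 47 = -47 + 11 \sqrt{23}$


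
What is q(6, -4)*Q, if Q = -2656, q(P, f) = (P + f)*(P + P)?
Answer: -63744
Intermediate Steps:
q(P, f) = 2*P*(P + f) (q(P, f) = (P + f)*(2*P) = 2*P*(P + f))
q(6, -4)*Q = (2*6*(6 - 4))*(-2656) = (2*6*2)*(-2656) = 24*(-2656) = -63744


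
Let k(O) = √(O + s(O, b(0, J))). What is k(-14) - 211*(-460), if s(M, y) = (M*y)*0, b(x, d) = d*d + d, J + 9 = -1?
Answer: 97060 + I*√14 ≈ 97060.0 + 3.7417*I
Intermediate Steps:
J = -10 (J = -9 - 1 = -10)
b(x, d) = d + d² (b(x, d) = d² + d = d + d²)
s(M, y) = 0
k(O) = √O (k(O) = √(O + 0) = √O)
k(-14) - 211*(-460) = √(-14) - 211*(-460) = I*√14 + 97060 = 97060 + I*√14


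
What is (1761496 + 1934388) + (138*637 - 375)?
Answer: 3783415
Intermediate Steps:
(1761496 + 1934388) + (138*637 - 375) = 3695884 + (87906 - 375) = 3695884 + 87531 = 3783415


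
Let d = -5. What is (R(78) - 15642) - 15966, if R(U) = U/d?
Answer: -158118/5 ≈ -31624.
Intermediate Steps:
R(U) = -U/5 (R(U) = U/(-5) = U*(-1/5) = -U/5)
(R(78) - 15642) - 15966 = (-1/5*78 - 15642) - 15966 = (-78/5 - 15642) - 15966 = -78288/5 - 15966 = -158118/5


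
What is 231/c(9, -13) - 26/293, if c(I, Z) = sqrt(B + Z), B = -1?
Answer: -26/293 - 33*I*sqrt(14)/2 ≈ -0.088737 - 61.737*I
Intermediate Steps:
c(I, Z) = sqrt(-1 + Z)
231/c(9, -13) - 26/293 = 231/(sqrt(-1 - 13)) - 26/293 = 231/(sqrt(-14)) - 26*1/293 = 231/((I*sqrt(14))) - 26/293 = 231*(-I*sqrt(14)/14) - 26/293 = -33*I*sqrt(14)/2 - 26/293 = -26/293 - 33*I*sqrt(14)/2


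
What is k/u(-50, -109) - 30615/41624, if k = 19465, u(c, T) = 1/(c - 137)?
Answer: -151509517535/41624 ≈ -3.6400e+6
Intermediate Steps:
u(c, T) = 1/(-137 + c)
k/u(-50, -109) - 30615/41624 = 19465/(1/(-137 - 50)) - 30615/41624 = 19465/(1/(-187)) - 30615*1/41624 = 19465/(-1/187) - 30615/41624 = 19465*(-187) - 30615/41624 = -3639955 - 30615/41624 = -151509517535/41624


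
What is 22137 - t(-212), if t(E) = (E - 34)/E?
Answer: 2346399/106 ≈ 22136.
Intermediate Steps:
t(E) = (-34 + E)/E
22137 - t(-212) = 22137 - (-34 - 212)/(-212) = 22137 - (-1)*(-246)/212 = 22137 - 1*123/106 = 22137 - 123/106 = 2346399/106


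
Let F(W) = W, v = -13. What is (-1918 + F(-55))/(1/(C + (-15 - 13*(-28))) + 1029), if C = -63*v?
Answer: -2304464/1201873 ≈ -1.9174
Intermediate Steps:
C = 819 (C = -63*(-13) = 819)
(-1918 + F(-55))/(1/(C + (-15 - 13*(-28))) + 1029) = (-1918 - 55)/(1/(819 + (-15 - 13*(-28))) + 1029) = -1973/(1/(819 + (-15 + 364)) + 1029) = -1973/(1/(819 + 349) + 1029) = -1973/(1/1168 + 1029) = -1973/1201873/1168 = -1973*1168/1201873 = -2304464/1201873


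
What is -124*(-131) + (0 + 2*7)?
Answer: 16258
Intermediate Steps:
-124*(-131) + (0 + 2*7) = 16244 + (0 + 14) = 16244 + 14 = 16258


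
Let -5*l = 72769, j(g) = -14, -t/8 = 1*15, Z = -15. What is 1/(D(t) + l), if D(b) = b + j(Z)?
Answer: -5/73439 ≈ -6.8084e-5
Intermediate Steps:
t = -120 (t = -8*15 = -120)
l = -72769/5 (l = -⅕*72769 = -72769/5 ≈ -14554.)
D(b) = -14 + b (D(b) = b - 14 = -14 + b)
1/(D(t) + l) = 1/((-14 - 120) - 72769/5) = 1/(-134 - 72769/5) = 1/(-73439/5) = -5/73439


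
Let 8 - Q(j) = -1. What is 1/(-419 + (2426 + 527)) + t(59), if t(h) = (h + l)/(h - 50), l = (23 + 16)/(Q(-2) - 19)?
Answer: 349081/57015 ≈ 6.1226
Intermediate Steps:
Q(j) = 9 (Q(j) = 8 - 1*(-1) = 8 + 1 = 9)
l = -39/10 (l = (23 + 16)/(9 - 19) = 39/(-10) = 39*(-⅒) = -39/10 ≈ -3.9000)
t(h) = (-39/10 + h)/(-50 + h) (t(h) = (h - 39/10)/(h - 50) = (-39/10 + h)/(-50 + h))
1/(-419 + (2426 + 527)) + t(59) = 1/(-419 + (2426 + 527)) + (-39/10 + 59)/(-50 + 59) = 1/(-419 + 2953) + (551/10)/9 = 1/2534 + (⅑)*(551/10) = 1/2534 + 551/90 = 349081/57015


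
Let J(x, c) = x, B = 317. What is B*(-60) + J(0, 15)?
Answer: -19020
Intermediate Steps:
B*(-60) + J(0, 15) = 317*(-60) + 0 = -19020 + 0 = -19020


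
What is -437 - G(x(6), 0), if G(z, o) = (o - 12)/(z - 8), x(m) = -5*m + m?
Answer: -3499/8 ≈ -437.38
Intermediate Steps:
x(m) = -4*m
G(z, o) = (-12 + o)/(-8 + z)
-437 - G(x(6), 0) = -437 - (-12 + 0)/(-8 - 4*6) = -437 - (-12)/(-8 - 24) = -437 - (-12)/(-32) = -437 - (-1)*(-12)/32 = -437 - 1*3/8 = -437 - 3/8 = -3499/8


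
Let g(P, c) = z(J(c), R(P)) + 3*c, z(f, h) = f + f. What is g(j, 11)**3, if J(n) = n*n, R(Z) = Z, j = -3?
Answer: 20796875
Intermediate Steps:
J(n) = n**2
z(f, h) = 2*f
g(P, c) = 2*c**2 + 3*c
g(j, 11)**3 = (11*(3 + 2*11))**3 = (11*(3 + 22))**3 = (11*25)**3 = 275**3 = 20796875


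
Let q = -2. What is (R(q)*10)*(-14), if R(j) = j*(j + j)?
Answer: -1120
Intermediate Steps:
R(j) = 2*j² (R(j) = j*(2*j) = 2*j²)
(R(q)*10)*(-14) = ((2*(-2)²)*10)*(-14) = ((2*4)*10)*(-14) = (8*10)*(-14) = 80*(-14) = -1120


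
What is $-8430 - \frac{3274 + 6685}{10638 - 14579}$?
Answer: $- \frac{33212671}{3941} \approx -8427.5$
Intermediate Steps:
$-8430 - \frac{3274 + 6685}{10638 - 14579} = -8430 - \frac{9959}{-3941} = -8430 - 9959 \left(- \frac{1}{3941}\right) = -8430 - - \frac{9959}{3941} = -8430 + \frac{9959}{3941} = - \frac{33212671}{3941}$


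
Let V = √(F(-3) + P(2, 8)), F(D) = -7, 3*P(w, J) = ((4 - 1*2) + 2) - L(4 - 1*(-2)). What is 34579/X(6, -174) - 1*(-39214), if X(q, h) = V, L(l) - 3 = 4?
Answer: 39214 - 34579*I*√2/4 ≈ 39214.0 - 12226.0*I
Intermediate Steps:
L(l) = 7 (L(l) = 3 + 4 = 7)
P(w, J) = -1 (P(w, J) = (((4 - 1*2) + 2) - 1*7)/3 = (((4 - 2) + 2) - 7)/3 = ((2 + 2) - 7)/3 = (4 - 7)/3 = (⅓)*(-3) = -1)
V = 2*I*√2 (V = √(-7 - 1) = √(-8) = 2*I*√2 ≈ 2.8284*I)
X(q, h) = 2*I*√2
34579/X(6, -174) - 1*(-39214) = 34579/((2*I*√2)) - 1*(-39214) = 34579*(-I*√2/4) + 39214 = -34579*I*√2/4 + 39214 = 39214 - 34579*I*√2/4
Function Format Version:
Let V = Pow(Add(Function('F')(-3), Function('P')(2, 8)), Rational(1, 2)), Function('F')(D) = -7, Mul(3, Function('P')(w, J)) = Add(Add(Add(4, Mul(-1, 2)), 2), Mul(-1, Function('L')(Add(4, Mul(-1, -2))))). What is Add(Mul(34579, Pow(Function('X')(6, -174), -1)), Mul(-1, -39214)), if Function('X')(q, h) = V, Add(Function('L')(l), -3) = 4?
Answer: Add(39214, Mul(Rational(-34579, 4), I, Pow(2, Rational(1, 2)))) ≈ Add(39214., Mul(-12226., I))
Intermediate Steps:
Function('L')(l) = 7 (Function('L')(l) = Add(3, 4) = 7)
Function('P')(w, J) = -1 (Function('P')(w, J) = Mul(Rational(1, 3), Add(Add(Add(4, Mul(-1, 2)), 2), Mul(-1, 7))) = Mul(Rational(1, 3), Add(Add(Add(4, -2), 2), -7)) = Mul(Rational(1, 3), Add(Add(2, 2), -7)) = Mul(Rational(1, 3), Add(4, -7)) = Mul(Rational(1, 3), -3) = -1)
V = Mul(2, I, Pow(2, Rational(1, 2))) (V = Pow(Add(-7, -1), Rational(1, 2)) = Pow(-8, Rational(1, 2)) = Mul(2, I, Pow(2, Rational(1, 2))) ≈ Mul(2.8284, I))
Function('X')(q, h) = Mul(2, I, Pow(2, Rational(1, 2)))
Add(Mul(34579, Pow(Function('X')(6, -174), -1)), Mul(-1, -39214)) = Add(Mul(34579, Pow(Mul(2, I, Pow(2, Rational(1, 2))), -1)), Mul(-1, -39214)) = Add(Mul(34579, Mul(Rational(-1, 4), I, Pow(2, Rational(1, 2)))), 39214) = Add(Mul(Rational(-34579, 4), I, Pow(2, Rational(1, 2))), 39214) = Add(39214, Mul(Rational(-34579, 4), I, Pow(2, Rational(1, 2))))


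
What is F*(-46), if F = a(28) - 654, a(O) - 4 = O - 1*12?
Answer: 29164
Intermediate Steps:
a(O) = -8 + O (a(O) = 4 + (O - 1*12) = 4 + (O - 12) = 4 + (-12 + O) = -8 + O)
F = -634 (F = (-8 + 28) - 654 = 20 - 654 = -634)
F*(-46) = -634*(-46) = 29164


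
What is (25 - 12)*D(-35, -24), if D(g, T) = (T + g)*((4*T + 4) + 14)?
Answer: 59826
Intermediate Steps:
D(g, T) = (18 + 4*T)*(T + g) (D(g, T) = (T + g)*((4 + 4*T) + 14) = (T + g)*(18 + 4*T) = (18 + 4*T)*(T + g))
(25 - 12)*D(-35, -24) = (25 - 12)*(4*(-24)**2 + 18*(-24) + 18*(-35) + 4*(-24)*(-35)) = 13*(4*576 - 432 - 630 + 3360) = 13*(2304 - 432 - 630 + 3360) = 13*4602 = 59826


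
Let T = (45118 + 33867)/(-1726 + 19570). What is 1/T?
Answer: 17844/78985 ≈ 0.22592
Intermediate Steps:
T = 78985/17844 ≈ 4.4264
1/T = 1/(78985/17844) = 17844/78985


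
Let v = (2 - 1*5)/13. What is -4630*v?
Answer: 13890/13 ≈ 1068.5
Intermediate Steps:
v = -3/13 (v = (2 - 5)*(1/13) = -3*1/13 = -3/13 ≈ -0.23077)
-4630*v = -4630*(-3/13) = 13890/13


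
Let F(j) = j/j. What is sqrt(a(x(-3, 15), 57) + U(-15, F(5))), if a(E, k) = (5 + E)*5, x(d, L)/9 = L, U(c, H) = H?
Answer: sqrt(701) ≈ 26.476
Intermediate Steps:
F(j) = 1
x(d, L) = 9*L
a(E, k) = 25 + 5*E
sqrt(a(x(-3, 15), 57) + U(-15, F(5))) = sqrt((25 + 5*(9*15)) + 1) = sqrt((25 + 5*135) + 1) = sqrt((25 + 675) + 1) = sqrt(700 + 1) = sqrt(701)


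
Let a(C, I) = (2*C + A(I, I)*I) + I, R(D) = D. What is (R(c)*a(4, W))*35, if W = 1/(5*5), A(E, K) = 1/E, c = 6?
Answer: 9492/5 ≈ 1898.4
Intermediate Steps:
W = 1/25 ≈ 0.040000
a(C, I) = 1 + I + 2*C (a(C, I) = (2*C + I/I) + I = (2*C + 1) + I = (1 + 2*C) + I = 1 + I + 2*C)
(R(c)*a(4, W))*35 = (6*(1 + 1/25 + 2*4))*35 = (6*(1 + 1/25 + 8))*35 = (6*(226/25))*35 = (1356/25)*35 = 9492/5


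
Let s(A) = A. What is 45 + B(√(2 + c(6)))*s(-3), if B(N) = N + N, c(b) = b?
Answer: 45 - 12*√2 ≈ 28.029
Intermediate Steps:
B(N) = 2*N
45 + B(√(2 + c(6)))*s(-3) = 45 + (2*√(2 + 6))*(-3) = 45 + (2*√8)*(-3) = 45 + (2*(2*√2))*(-3) = 45 + (4*√2)*(-3) = 45 - 12*√2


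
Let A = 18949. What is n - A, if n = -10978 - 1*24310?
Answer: -54237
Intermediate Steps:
n = -35288 (n = -10978 - 24310 = -35288)
n - A = -35288 - 1*18949 = -35288 - 18949 = -54237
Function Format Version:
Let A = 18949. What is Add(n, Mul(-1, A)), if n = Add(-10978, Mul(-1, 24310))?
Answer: -54237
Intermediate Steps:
n = -35288 (n = Add(-10978, -24310) = -35288)
Add(n, Mul(-1, A)) = Add(-35288, Mul(-1, 18949)) = Add(-35288, -18949) = -54237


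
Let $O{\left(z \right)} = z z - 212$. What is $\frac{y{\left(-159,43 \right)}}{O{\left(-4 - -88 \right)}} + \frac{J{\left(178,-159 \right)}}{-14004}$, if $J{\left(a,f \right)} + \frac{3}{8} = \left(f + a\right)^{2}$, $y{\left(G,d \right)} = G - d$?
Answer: $- \frac{10593851}{191686752} \approx -0.055266$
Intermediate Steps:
$J{\left(a,f \right)} = - \frac{3}{8} + \left(a + f\right)^{2}$ ($J{\left(a,f \right)} = - \frac{3}{8} + \left(f + a\right)^{2} = - \frac{3}{8} + \left(a + f\right)^{2}$)
$O{\left(z \right)} = -212 + z^{2}$ ($O{\left(z \right)} = z^{2} - 212 = -212 + z^{2}$)
$\frac{y{\left(-159,43 \right)}}{O{\left(-4 - -88 \right)}} + \frac{J{\left(178,-159 \right)}}{-14004} = \frac{-159 - 43}{-212 + \left(-4 - -88\right)^{2}} + \frac{- \frac{3}{8} + \left(178 - 159\right)^{2}}{-14004} = \frac{-159 - 43}{-212 + \left(-4 + 88\right)^{2}} + \left(- \frac{3}{8} + 19^{2}\right) \left(- \frac{1}{14004}\right) = - \frac{202}{-212 + 84^{2}} + \left(- \frac{3}{8} + 361\right) \left(- \frac{1}{14004}\right) = - \frac{202}{-212 + 7056} + \frac{2885}{8} \left(- \frac{1}{14004}\right) = - \frac{202}{6844} - \frac{2885}{112032} = \left(-202\right) \frac{1}{6844} - \frac{2885}{112032} = - \frac{101}{3422} - \frac{2885}{112032} = - \frac{10593851}{191686752}$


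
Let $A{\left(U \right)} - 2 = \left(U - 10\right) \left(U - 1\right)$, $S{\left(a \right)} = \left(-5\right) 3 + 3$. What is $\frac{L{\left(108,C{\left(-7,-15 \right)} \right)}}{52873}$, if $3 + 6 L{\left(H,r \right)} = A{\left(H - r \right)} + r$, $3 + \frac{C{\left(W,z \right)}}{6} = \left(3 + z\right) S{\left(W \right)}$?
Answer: $\frac{184539}{105746} \approx 1.7451$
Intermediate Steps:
$S{\left(a \right)} = -12$ ($S{\left(a \right)} = -15 + 3 = -12$)
$A{\left(U \right)} = 2 + \left(-1 + U\right) \left(-10 + U\right)$ ($A{\left(U \right)} = 2 + \left(U - 10\right) \left(U - 1\right) = 2 + \left(-10 + U\right) \left(-1 + U\right) = 2 + \left(-1 + U\right) \left(-10 + U\right)$)
$C{\left(W,z \right)} = -234 - 72 z$ ($C{\left(W,z \right)} = -18 + 6 \left(3 + z\right) \left(-12\right) = -18 + 6 \left(-36 - 12 z\right) = -18 - \left(216 + 72 z\right) = -234 - 72 z$)
$L{\left(H,r \right)} = \frac{3}{2} + 2 r - \frac{11 H}{6} + \frac{\left(H - r\right)^{2}}{6}$ ($L{\left(H,r \right)} = - \frac{1}{2} + \frac{\left(12 + \left(H - r\right)^{2} - 11 \left(H - r\right)\right) + r}{6} = - \frac{1}{2} + \frac{\left(12 + \left(H - r\right)^{2} - \left(- 11 r + 11 H\right)\right) + r}{6} = - \frac{1}{2} + \frac{\left(12 + \left(H - r\right)^{2} - 11 H + 11 r\right) + r}{6} = - \frac{1}{2} + \frac{12 + \left(H - r\right)^{2} - 11 H + 12 r}{6} = - \frac{1}{2} + \left(2 + 2 r - \frac{11 H}{6} + \frac{\left(H - r\right)^{2}}{6}\right) = \frac{3}{2} + 2 r - \frac{11 H}{6} + \frac{\left(H - r\right)^{2}}{6}$)
$\frac{L{\left(108,C{\left(-7,-15 \right)} \right)}}{52873} = \frac{\frac{3}{2} + 2 \left(-234 - -1080\right) - 198 + \frac{\left(108 - \left(-234 - -1080\right)\right)^{2}}{6}}{52873} = \left(\frac{3}{2} + 2 \left(-234 + 1080\right) - 198 + \frac{\left(108 - \left(-234 + 1080\right)\right)^{2}}{6}\right) \frac{1}{52873} = \left(\frac{3}{2} + 2 \cdot 846 - 198 + \frac{\left(108 - 846\right)^{2}}{6}\right) \frac{1}{52873} = \left(\frac{3}{2} + 1692 - 198 + \frac{\left(108 - 846\right)^{2}}{6}\right) \frac{1}{52873} = \left(\frac{3}{2} + 1692 - 198 + \frac{\left(-738\right)^{2}}{6}\right) \frac{1}{52873} = \left(\frac{3}{2} + 1692 - 198 + \frac{1}{6} \cdot 544644\right) \frac{1}{52873} = \left(\frac{3}{2} + 1692 - 198 + 90774\right) \frac{1}{52873} = \frac{184539}{2} \cdot \frac{1}{52873} = \frac{184539}{105746}$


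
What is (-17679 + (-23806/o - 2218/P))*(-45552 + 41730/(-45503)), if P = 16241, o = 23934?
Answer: 2374206613264803828004/2947927735547 ≈ 8.0538e+8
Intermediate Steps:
(-17679 + (-23806/o - 2218/P))*(-45552 + 41730/(-45503)) = (-17679 + (-23806/23934 - 2218/16241))*(-45552 + 41730/(-45503)) = (-17679 + (-23806*1/23934 - 2218*1/16241))*(-45552 + 41730*(-1/45503)) = (-17679 + (-11903/11967 - 2218/16241))*(-45552 - 41730/45503) = (-17679 - 219859429/194356047)*(-2072794386/45503) = -3436240414342/194356047*(-2072794386/45503) = 2374206613264803828004/2947927735547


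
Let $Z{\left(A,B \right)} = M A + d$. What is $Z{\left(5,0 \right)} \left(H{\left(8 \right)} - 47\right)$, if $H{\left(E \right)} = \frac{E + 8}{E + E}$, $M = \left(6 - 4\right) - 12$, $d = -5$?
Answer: $2530$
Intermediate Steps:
$M = -10$ ($M = 2 - 12 = -10$)
$Z{\left(A,B \right)} = -5 - 10 A$ ($Z{\left(A,B \right)} = - 10 A - 5 = -5 - 10 A$)
$H{\left(E \right)} = \frac{8 + E}{2 E}$
$Z{\left(5,0 \right)} \left(H{\left(8 \right)} - 47\right) = \left(-5 - 50\right) \left(\frac{8 + 8}{2 \cdot 8} - 47\right) = \left(-5 - 50\right) \left(\frac{1}{2} \cdot \frac{1}{8} \cdot 16 - 47\right) = - 55 \left(1 - 47\right) = \left(-55\right) \left(-46\right) = 2530$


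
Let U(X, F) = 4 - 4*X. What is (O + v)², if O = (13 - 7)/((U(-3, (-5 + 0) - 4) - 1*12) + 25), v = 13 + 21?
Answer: 984064/841 ≈ 1170.1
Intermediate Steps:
v = 34
O = 6/29 (O = (13 - 7)/(((4 - 4*(-3)) - 1*12) + 25) = 6/(((4 + 12) - 12) + 25) = 6/((16 - 12) + 25) = 6/(4 + 25) = 6/29 ≈ 0.20690)
(O + v)² = (6/29 + 34)² = (992/29)² = 984064/841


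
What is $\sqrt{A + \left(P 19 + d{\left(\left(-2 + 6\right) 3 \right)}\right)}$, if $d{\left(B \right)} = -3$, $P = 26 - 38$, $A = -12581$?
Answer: $2 i \sqrt{3203} \approx 113.19 i$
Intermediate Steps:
$P = -12$ ($P = 26 - 38 = -12$)
$\sqrt{A + \left(P 19 + d{\left(\left(-2 + 6\right) 3 \right)}\right)} = \sqrt{-12581 - 231} = \sqrt{-12812} = 2 i \sqrt{3203}$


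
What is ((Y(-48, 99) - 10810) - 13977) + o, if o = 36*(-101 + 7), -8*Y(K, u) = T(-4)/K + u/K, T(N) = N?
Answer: -10817569/384 ≈ -28171.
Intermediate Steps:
Y(K, u) = 1/(2*K) - u/(8*K) (Y(K, u) = -(-4/K + u/K)/8 = 1/(2*K) - u/(8*K))
o = -3384 (o = 36*(-94) = -3384)
((Y(-48, 99) - 10810) - 13977) + o = (((⅛)*(4 - 1*99)/(-48) - 10810) - 13977) - 3384 = (((⅛)*(-1/48)*(4 - 99) - 10810) - 13977) - 3384 = (((⅛)*(-1/48)*(-95) - 10810) - 13977) - 3384 = ((95/384 - 10810) - 13977) - 3384 = (-4150945/384 - 13977) - 3384 = -9518113/384 - 3384 = -10817569/384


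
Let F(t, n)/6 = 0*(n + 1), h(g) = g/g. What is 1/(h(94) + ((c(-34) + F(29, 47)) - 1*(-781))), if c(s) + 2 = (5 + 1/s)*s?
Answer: 1/611 ≈ 0.0016367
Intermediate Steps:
c(s) = -2 + s*(5 + 1/s) (c(s) = -2 + (5 + 1/s)*s = -2 + s*(5 + 1/s))
h(g) = 1
F(t, n) = 0 (F(t, n) = 6*(0*(n + 1)) = 6*(0*(1 + n)) = 6*0 = 0)
1/(h(94) + ((c(-34) + F(29, 47)) - 1*(-781))) = 1/(1 + (((-1 + 5*(-34)) + 0) - 1*(-781))) = 1/(1 + (((-1 - 170) + 0) + 781)) = 1/(1 + ((-171 + 0) + 781)) = 1/(1 + (-171 + 781)) = 1/(1 + 610) = 1/611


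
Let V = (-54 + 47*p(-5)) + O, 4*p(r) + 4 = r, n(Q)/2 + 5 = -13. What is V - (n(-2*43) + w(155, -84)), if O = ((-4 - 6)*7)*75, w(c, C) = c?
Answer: -22115/4 ≈ -5528.8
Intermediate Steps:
n(Q) = -36 (n(Q) = -10 + 2*(-13) = -10 - 26 = -36)
p(r) = -1 + r/4
O = -5250 (O = -10*7*75 = -70*75 = -5250)
V = -21639/4 (V = (-54 + 47*(-1 + (1/4)*(-5))) - 5250 = (-54 + 47*(-1 - 5/4)) - 5250 = (-54 + 47*(-9/4)) - 5250 = (-54 - 423/4) - 5250 = -639/4 - 5250 = -21639/4 ≈ -5409.8)
V - (n(-2*43) + w(155, -84)) = -21639/4 - (-36 + 155) = -21639/4 - 1*119 = -21639/4 - 119 = -22115/4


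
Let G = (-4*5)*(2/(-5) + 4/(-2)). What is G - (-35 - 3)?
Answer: 86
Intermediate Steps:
G = 48 (G = -20*(2*(-⅕) + 4*(-½)) = -20*(-⅖ - 2) = -20*(-12/5) = 48)
G - (-35 - 3) = 48 - (-35 - 3) = 48 - 1*(-38) = 48 + 38 = 86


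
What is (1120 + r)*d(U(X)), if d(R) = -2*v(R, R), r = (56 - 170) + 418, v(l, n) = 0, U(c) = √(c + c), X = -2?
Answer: 0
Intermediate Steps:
U(c) = √2*√c (U(c) = √(2*c) = √2*√c)
r = 304 (r = -114 + 418 = 304)
d(R) = 0 (d(R) = -2*0 = 0)
(1120 + r)*d(U(X)) = (1120 + 304)*0 = 1424*0 = 0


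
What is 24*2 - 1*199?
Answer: -151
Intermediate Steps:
24*2 - 1*199 = 48 - 199 = -151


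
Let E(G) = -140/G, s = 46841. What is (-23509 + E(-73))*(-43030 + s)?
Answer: -6539740787/73 ≈ -8.9586e+7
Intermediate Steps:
(-23509 + E(-73))*(-43030 + s) = (-23509 - 140/(-73))*(-43030 + 46841) = (-23509 - 140*(-1/73))*3811 = (-23509 + 140/73)*3811 = -1716017/73*3811 = -6539740787/73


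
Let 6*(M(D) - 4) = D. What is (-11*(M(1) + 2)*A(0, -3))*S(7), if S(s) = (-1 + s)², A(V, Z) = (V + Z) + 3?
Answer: 0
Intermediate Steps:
A(V, Z) = 3 + V + Z
M(D) = 4 + D/6
(-11*(M(1) + 2)*A(0, -3))*S(7) = (-11*((4 + (⅙)*1) + 2)*(3 + 0 - 3))*(-1 + 7)² = -11*((4 + ⅙) + 2)*0*6² = -11*(25/6 + 2)*0*36 = -407*0/6*36 = -11*0*36 = 0*36 = 0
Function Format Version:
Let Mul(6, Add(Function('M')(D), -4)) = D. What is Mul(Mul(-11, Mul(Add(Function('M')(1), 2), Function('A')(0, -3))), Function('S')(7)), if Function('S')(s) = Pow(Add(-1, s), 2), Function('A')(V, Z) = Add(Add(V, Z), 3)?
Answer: 0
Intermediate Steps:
Function('A')(V, Z) = Add(3, V, Z)
Function('M')(D) = Add(4, Mul(Rational(1, 6), D))
Mul(Mul(-11, Mul(Add(Function('M')(1), 2), Function('A')(0, -3))), Function('S')(7)) = Mul(Mul(-11, Mul(Add(Add(4, Mul(Rational(1, 6), 1)), 2), Add(3, 0, -3))), Pow(Add(-1, 7), 2)) = Mul(Mul(-11, Mul(Add(Add(4, Rational(1, 6)), 2), 0)), Pow(6, 2)) = Mul(Mul(-11, Mul(Add(Rational(25, 6), 2), 0)), 36) = Mul(Mul(-11, Mul(Rational(37, 6), 0)), 36) = Mul(Mul(-11, 0), 36) = Mul(0, 36) = 0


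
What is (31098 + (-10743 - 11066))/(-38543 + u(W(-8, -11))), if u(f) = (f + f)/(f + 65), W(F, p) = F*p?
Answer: -1421217/5896903 ≈ -0.24101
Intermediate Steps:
u(f) = 2*f/(65 + f) (u(f) = (2*f)/(65 + f) = 2*f/(65 + f))
(31098 + (-10743 - 11066))/(-38543 + u(W(-8, -11))) = (31098 + (-10743 - 11066))/(-38543 + 2*(-8*(-11))/(65 - 8*(-11))) = (31098 - 21809)/(-38543 + 2*88/(65 + 88)) = 9289/(-38543 + 2*88/153) = 9289/(-38543 + 2*88*(1/153)) = 9289/(-38543 + 176/153) = 9289/(-5896903/153) = 9289*(-153/5896903) = -1421217/5896903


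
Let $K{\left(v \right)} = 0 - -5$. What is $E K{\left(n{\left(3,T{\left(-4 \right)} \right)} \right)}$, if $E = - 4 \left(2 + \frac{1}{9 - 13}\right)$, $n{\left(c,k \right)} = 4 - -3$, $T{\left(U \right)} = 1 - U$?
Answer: $-35$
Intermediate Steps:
$n{\left(c,k \right)} = 7$ ($n{\left(c,k \right)} = 4 + 3 = 7$)
$K{\left(v \right)} = 5$ ($K{\left(v \right)} = 0 + 5 = 5$)
$E = -7$ ($E = - 4 \left(2 + \frac{1}{-4}\right) = - 4 \left(2 - \frac{1}{4}\right) = \left(-4\right) \frac{7}{4} = -7$)
$E K{\left(n{\left(3,T{\left(-4 \right)} \right)} \right)} = \left(-7\right) 5 = -35$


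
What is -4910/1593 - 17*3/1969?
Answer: -9749033/3136617 ≈ -3.1081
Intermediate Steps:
-4910/1593 - 17*3/1969 = -4910*1/1593 - 51*1/1969 = -4910/1593 - 51/1969 = -9749033/3136617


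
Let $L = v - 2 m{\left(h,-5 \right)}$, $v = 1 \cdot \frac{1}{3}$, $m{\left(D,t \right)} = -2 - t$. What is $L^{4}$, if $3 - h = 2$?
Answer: $\frac{83521}{81} \approx 1031.1$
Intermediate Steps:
$h = 1$ ($h = 3 - 2 = 1$)
$v = \frac{1}{3}$ ($v = 1 \cdot \frac{1}{3} = \frac{1}{3} \approx 0.33333$)
$L = - \frac{17}{3}$ ($L = \frac{1}{3} - 2 \left(-2 - -5\right) = \frac{1}{3} - 2 \left(-2 + 5\right) = \frac{1}{3} - 6 = - \frac{17}{3} \approx -5.6667$)
$L^{4} = \left(- \frac{17}{3}\right)^{4} = \frac{83521}{81}$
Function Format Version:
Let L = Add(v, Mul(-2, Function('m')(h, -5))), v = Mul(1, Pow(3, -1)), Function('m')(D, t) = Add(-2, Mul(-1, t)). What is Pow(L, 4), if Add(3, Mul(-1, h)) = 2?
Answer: Rational(83521, 81) ≈ 1031.1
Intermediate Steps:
h = 1 (h = Add(3, Mul(-1, 2)) = Add(3, -2) = 1)
v = Rational(1, 3) (v = Mul(1, Rational(1, 3)) = Rational(1, 3) ≈ 0.33333)
L = Rational(-17, 3) (L = Add(Rational(1, 3), Mul(-2, Add(-2, Mul(-1, -5)))) = Add(Rational(1, 3), Mul(-2, Add(-2, 5))) = Add(Rational(1, 3), Mul(-2, 3)) = Add(Rational(1, 3), -6) = Rational(-17, 3) ≈ -5.6667)
Pow(L, 4) = Pow(Rational(-17, 3), 4) = Rational(83521, 81)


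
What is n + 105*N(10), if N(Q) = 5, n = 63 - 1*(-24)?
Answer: 612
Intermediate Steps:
n = 87 (n = 63 + 24 = 87)
n + 105*N(10) = 87 + 105*5 = 87 + 525 = 612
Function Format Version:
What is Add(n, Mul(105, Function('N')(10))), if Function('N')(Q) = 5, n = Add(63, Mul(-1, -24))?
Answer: 612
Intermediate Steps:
n = 87 (n = Add(63, 24) = 87)
Add(n, Mul(105, Function('N')(10))) = Add(87, Mul(105, 5)) = Add(87, 525) = 612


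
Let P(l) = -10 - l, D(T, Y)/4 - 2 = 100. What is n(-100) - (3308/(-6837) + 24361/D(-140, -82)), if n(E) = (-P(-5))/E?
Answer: -5403463/91160 ≈ -59.274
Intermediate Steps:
D(T, Y) = 408 (D(T, Y) = 8 + 4*100 = 8 + 400 = 408)
n(E) = 5/E (n(E) = (-(-10 - 1*(-5)))/E = (-(-10 + 5))/E = (-1*(-5))/E = 5/E)
n(-100) - (3308/(-6837) + 24361/D(-140, -82)) = 5/(-100) - (3308/(-6837) + 24361/408) = 5*(-1/100) - (3308*(-1/6837) + 24361*(1/408)) = -1/20 - (-3308/6837 + 1433/24) = -1/20 - 1*1079781/18232 = -1/20 - 1079781/18232 = -5403463/91160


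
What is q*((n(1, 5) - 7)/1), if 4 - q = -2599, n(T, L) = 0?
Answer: -18221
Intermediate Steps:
q = 2603 (q = 4 - 1*(-2599) = 4 + 2599 = 2603)
q*((n(1, 5) - 7)/1) = 2603*((0 - 7)/1) = 2603*(-7*1) = 2603*(-7) = -18221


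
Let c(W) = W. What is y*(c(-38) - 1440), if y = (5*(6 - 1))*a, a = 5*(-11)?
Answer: 2032250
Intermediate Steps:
a = -55
y = -1375 (y = (5*(6 - 1))*(-55) = (5*5)*(-55) = 25*(-55) = -1375)
y*(c(-38) - 1440) = -1375*(-38 - 1440) = -1375*(-1478) = 2032250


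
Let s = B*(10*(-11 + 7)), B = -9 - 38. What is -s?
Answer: -1880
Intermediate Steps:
B = -47
s = 1880 (s = -470*(-11 + 7) = -470*(-4) = -47*(-40) = 1880)
-s = -1*1880 = -1880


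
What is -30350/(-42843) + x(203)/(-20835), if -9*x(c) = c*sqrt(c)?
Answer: 30350/42843 + 203*sqrt(203)/187515 ≈ 0.72382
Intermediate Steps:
x(c) = -c**(3/2)/9 (x(c) = -c*sqrt(c)/9 = -c**(3/2)/9)
-30350/(-42843) + x(203)/(-20835) = -30350/(-42843) - 203*sqrt(203)/9/(-20835) = -30350*(-1/42843) - 203*sqrt(203)/9*(-1/20835) = 30350/42843 - 203*sqrt(203)/9*(-1/20835) = 30350/42843 + 203*sqrt(203)/187515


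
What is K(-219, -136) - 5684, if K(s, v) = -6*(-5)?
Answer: -5654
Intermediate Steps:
K(s, v) = 30
K(-219, -136) - 5684 = 30 - 5684 = -5654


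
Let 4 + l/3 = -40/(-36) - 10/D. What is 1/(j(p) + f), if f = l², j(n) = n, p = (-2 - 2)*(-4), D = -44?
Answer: 4356/347425 ≈ 0.012538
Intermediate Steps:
l = -527/66 (l = -12 + 3*(-40/(-36) - 10/(-44)) = -12 + 3*(-40*(-1/36) - 10*(-1/44)) = -12 + 3*(10/9 + 5/22) = -12 + 3*(265/198) = -12 + 265/66 = -527/66 ≈ -7.9848)
p = 16 (p = -4*(-4) = 16)
f = 277729/4356 (f = (-527/66)² = 277729/4356 ≈ 63.758)
1/(j(p) + f) = 1/(16 + 277729/4356) = 1/(347425/4356) = 4356/347425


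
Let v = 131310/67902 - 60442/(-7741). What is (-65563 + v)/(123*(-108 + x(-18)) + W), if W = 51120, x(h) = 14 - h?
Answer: -478565535676/304952646457 ≈ -1.5693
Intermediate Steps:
v = 853433899/87604897 (v = 131310*(1/67902) - 60442*(-1/7741) = 21885/11317 + 60442/7741 = 853433899/87604897 ≈ 9.7419)
(-65563 + v)/(123*(-108 + x(-18)) + W) = (-65563 + 853433899/87604897)/(123*(-108 + (14 - 1*(-18))) + 51120) = -5742786428112/(87604897*(123*(-108 + (14 + 18)) + 51120)) = -5742786428112/(87604897*(123*(-108 + 32) + 51120)) = -5742786428112/(87604897*(123*(-76) + 51120)) = -5742786428112/(87604897*(-9348 + 51120)) = -5742786428112/87604897/41772 = -5742786428112/87604897*1/41772 = -478565535676/304952646457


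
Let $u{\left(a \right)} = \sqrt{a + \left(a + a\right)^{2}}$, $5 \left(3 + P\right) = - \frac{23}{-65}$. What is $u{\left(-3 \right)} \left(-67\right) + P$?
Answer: $- \frac{952}{325} - 67 \sqrt{33} \approx -387.81$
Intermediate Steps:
$P = - \frac{952}{325}$ ($P = -3 + \frac{\left(-23\right) \frac{1}{-65}}{5} = -3 + \frac{\left(-23\right) \left(- \frac{1}{65}\right)}{5} = -3 + \frac{1}{5} \cdot \frac{23}{65} = -3 + \frac{23}{325} = - \frac{952}{325} \approx -2.9292$)
$u{\left(a \right)} = \sqrt{a + 4 a^{2}}$ ($u{\left(a \right)} = \sqrt{a + \left(2 a\right)^{2}} = \sqrt{a + 4 a^{2}}$)
$u{\left(-3 \right)} \left(-67\right) + P = \sqrt{- 3 \left(1 + 4 \left(-3\right)\right)} \left(-67\right) - \frac{952}{325} = \sqrt{- 3 \left(1 - 12\right)} \left(-67\right) - \frac{952}{325} = \sqrt{\left(-3\right) \left(-11\right)} \left(-67\right) - \frac{952}{325} = \sqrt{33} \left(-67\right) - \frac{952}{325} = - 67 \sqrt{33} - \frac{952}{325} = - \frac{952}{325} - 67 \sqrt{33}$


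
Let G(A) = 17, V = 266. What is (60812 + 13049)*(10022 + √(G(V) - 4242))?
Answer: 740234942 + 4800965*I ≈ 7.4024e+8 + 4.801e+6*I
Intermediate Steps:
(60812 + 13049)*(10022 + √(G(V) - 4242)) = (60812 + 13049)*(10022 + √(17 - 4242)) = 73861*(10022 + √(-4225)) = 73861*(10022 + 65*I) = 740234942 + 4800965*I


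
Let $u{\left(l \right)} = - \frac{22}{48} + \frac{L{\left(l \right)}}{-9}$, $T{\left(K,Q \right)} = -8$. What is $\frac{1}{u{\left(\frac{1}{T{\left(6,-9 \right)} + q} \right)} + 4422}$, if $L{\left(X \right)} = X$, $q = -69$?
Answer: $\frac{5544}{24513035} \approx 0.00022617$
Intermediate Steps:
$u{\left(l \right)} = - \frac{11}{24} - \frac{l}{9}$ ($u{\left(l \right)} = - \frac{22}{48} + \frac{l}{-9} = \left(-22\right) \frac{1}{48} + l \left(- \frac{1}{9}\right) = - \frac{11}{24} - \frac{l}{9}$)
$\frac{1}{u{\left(\frac{1}{T{\left(6,-9 \right)} + q} \right)} + 4422} = \frac{1}{\left(- \frac{11}{24} - \frac{1}{9 \left(-8 - 69\right)}\right) + 4422} = \frac{1}{\left(- \frac{11}{24} - \frac{1}{9 \left(-77\right)}\right) + 4422} = \frac{1}{\left(- \frac{11}{24} - - \frac{1}{693}\right) + 4422} = \frac{1}{\left(- \frac{11}{24} + \frac{1}{693}\right) + 4422} = \frac{1}{- \frac{2533}{5544} + 4422} = \frac{1}{\frac{24513035}{5544}} = \frac{5544}{24513035}$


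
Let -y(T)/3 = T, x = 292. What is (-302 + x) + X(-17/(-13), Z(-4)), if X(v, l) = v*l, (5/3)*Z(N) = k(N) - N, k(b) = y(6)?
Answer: -1364/65 ≈ -20.985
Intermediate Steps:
y(T) = -3*T
k(b) = -18 (k(b) = -3*6 = -18)
Z(N) = -54/5 - 3*N/5 (Z(N) = 3*(-18 - N)/5 = -54/5 - 3*N/5)
X(v, l) = l*v
(-302 + x) + X(-17/(-13), Z(-4)) = (-302 + 292) + (-54/5 - 3/5*(-4))*(-17/(-13)) = -10 + (-54/5 + 12/5)*(-17*(-1/13)) = -10 - 42/5*17/13 = -10 - 714/65 = -1364/65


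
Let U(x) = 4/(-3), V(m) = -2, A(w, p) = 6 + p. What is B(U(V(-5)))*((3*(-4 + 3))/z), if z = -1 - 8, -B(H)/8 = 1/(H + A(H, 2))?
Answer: -2/5 ≈ -0.40000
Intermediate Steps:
U(x) = -4/3 (U(x) = 4*(-1/3) = -4/3)
B(H) = -8/(8 + H) (B(H) = -8/(H + (6 + 2)) = -8/(H + 8) = -8/(8 + H))
z = -9
B(U(V(-5)))*((3*(-4 + 3))/z) = (-8/(8 - 4/3))*((3*(-4 + 3))/(-9)) = (-8/20/3)*((3*(-1))*(-1/9)) = (-8*3/20)*(-3*(-1/9)) = -6/5*1/3 = -2/5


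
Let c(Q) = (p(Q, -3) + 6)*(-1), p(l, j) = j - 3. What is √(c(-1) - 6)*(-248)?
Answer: -248*I*√6 ≈ -607.47*I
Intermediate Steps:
p(l, j) = -3 + j
c(Q) = 0 (c(Q) = ((-3 - 3) + 6)*(-1) = (-6 + 6)*(-1) = 0*(-1) = 0)
√(c(-1) - 6)*(-248) = √(0 - 6)*(-248) = √(-6)*(-248) = (I*√6)*(-248) = -248*I*√6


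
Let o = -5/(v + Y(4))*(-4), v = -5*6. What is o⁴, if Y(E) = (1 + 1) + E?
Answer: 625/1296 ≈ 0.48225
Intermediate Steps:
Y(E) = 2 + E
v = -30
o = -⅚ (o = -5/(-30 + (2 + 4))*(-4) = -5/(-30 + 6)*(-4) = -5/(-24)*(-4) = -5*(-1/24)*(-4) = -(-5)*(-4)/24 = -1*⅚ = -⅚ ≈ -0.83333)
o⁴ = (-⅚)⁴ = 625/1296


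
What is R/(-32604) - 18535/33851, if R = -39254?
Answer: 19065053/29044158 ≈ 0.65642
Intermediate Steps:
R/(-32604) - 18535/33851 = -39254/(-32604) - 18535/33851 = -39254*(-1/32604) - 18535*1/33851 = 1033/858 - 18535/33851 = 19065053/29044158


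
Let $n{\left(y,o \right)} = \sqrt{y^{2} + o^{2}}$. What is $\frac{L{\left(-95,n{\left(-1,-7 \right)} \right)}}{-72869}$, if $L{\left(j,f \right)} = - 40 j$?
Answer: $- \frac{3800}{72869} \approx -0.052148$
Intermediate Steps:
$n{\left(y,o \right)} = \sqrt{o^{2} + y^{2}}$
$\frac{L{\left(-95,n{\left(-1,-7 \right)} \right)}}{-72869} = \frac{\left(-40\right) \left(-95\right)}{-72869} = 3800 \left(- \frac{1}{72869}\right) = - \frac{3800}{72869}$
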